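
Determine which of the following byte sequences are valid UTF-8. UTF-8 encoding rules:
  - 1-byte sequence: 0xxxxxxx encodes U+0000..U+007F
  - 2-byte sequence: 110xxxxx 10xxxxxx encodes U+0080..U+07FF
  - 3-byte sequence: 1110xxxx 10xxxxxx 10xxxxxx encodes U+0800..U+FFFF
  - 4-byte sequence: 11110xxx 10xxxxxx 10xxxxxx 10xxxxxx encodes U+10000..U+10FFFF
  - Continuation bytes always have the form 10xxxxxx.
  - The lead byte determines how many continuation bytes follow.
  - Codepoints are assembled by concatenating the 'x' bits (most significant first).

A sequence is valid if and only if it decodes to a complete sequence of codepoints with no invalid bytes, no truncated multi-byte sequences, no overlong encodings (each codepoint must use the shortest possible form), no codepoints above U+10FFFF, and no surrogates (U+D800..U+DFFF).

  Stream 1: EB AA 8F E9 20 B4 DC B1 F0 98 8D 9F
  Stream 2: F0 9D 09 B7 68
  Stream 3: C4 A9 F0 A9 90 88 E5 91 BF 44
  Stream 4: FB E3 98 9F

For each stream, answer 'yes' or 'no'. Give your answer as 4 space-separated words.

Stream 1: error at byte offset 4. INVALID
Stream 2: error at byte offset 2. INVALID
Stream 3: decodes cleanly. VALID
Stream 4: error at byte offset 0. INVALID

Answer: no no yes no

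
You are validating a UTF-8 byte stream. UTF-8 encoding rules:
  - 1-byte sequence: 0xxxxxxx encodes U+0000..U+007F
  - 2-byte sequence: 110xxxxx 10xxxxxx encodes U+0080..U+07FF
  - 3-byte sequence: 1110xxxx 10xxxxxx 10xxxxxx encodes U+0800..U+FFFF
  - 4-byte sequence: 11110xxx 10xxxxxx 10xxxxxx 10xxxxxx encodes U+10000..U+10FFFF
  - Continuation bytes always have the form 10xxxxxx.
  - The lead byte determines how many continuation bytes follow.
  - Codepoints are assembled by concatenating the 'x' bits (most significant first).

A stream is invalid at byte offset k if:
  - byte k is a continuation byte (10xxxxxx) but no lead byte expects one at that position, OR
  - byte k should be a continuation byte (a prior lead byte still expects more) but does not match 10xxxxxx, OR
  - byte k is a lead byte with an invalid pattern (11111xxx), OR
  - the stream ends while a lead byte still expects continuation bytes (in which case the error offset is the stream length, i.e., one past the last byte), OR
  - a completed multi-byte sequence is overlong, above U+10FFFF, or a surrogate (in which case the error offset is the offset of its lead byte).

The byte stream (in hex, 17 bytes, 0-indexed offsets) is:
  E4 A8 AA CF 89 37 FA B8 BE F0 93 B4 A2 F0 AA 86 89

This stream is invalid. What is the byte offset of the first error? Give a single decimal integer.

Answer: 6

Derivation:
Byte[0]=E4: 3-byte lead, need 2 cont bytes. acc=0x4
Byte[1]=A8: continuation. acc=(acc<<6)|0x28=0x128
Byte[2]=AA: continuation. acc=(acc<<6)|0x2A=0x4A2A
Completed: cp=U+4A2A (starts at byte 0)
Byte[3]=CF: 2-byte lead, need 1 cont bytes. acc=0xF
Byte[4]=89: continuation. acc=(acc<<6)|0x09=0x3C9
Completed: cp=U+03C9 (starts at byte 3)
Byte[5]=37: 1-byte ASCII. cp=U+0037
Byte[6]=FA: INVALID lead byte (not 0xxx/110x/1110/11110)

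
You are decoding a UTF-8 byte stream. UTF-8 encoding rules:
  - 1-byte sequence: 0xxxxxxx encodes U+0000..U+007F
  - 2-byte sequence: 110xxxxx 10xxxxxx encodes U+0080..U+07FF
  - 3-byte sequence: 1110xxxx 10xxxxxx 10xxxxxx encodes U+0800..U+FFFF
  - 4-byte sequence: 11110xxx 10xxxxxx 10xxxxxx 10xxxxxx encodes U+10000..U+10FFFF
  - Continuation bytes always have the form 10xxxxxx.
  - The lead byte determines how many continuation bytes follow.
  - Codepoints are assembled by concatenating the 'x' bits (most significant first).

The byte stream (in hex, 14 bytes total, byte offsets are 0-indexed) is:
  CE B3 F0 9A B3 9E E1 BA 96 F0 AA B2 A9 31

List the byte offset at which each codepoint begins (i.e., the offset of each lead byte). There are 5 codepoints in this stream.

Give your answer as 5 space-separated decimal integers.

Byte[0]=CE: 2-byte lead, need 1 cont bytes. acc=0xE
Byte[1]=B3: continuation. acc=(acc<<6)|0x33=0x3B3
Completed: cp=U+03B3 (starts at byte 0)
Byte[2]=F0: 4-byte lead, need 3 cont bytes. acc=0x0
Byte[3]=9A: continuation. acc=(acc<<6)|0x1A=0x1A
Byte[4]=B3: continuation. acc=(acc<<6)|0x33=0x6B3
Byte[5]=9E: continuation. acc=(acc<<6)|0x1E=0x1ACDE
Completed: cp=U+1ACDE (starts at byte 2)
Byte[6]=E1: 3-byte lead, need 2 cont bytes. acc=0x1
Byte[7]=BA: continuation. acc=(acc<<6)|0x3A=0x7A
Byte[8]=96: continuation. acc=(acc<<6)|0x16=0x1E96
Completed: cp=U+1E96 (starts at byte 6)
Byte[9]=F0: 4-byte lead, need 3 cont bytes. acc=0x0
Byte[10]=AA: continuation. acc=(acc<<6)|0x2A=0x2A
Byte[11]=B2: continuation. acc=(acc<<6)|0x32=0xAB2
Byte[12]=A9: continuation. acc=(acc<<6)|0x29=0x2ACA9
Completed: cp=U+2ACA9 (starts at byte 9)
Byte[13]=31: 1-byte ASCII. cp=U+0031

Answer: 0 2 6 9 13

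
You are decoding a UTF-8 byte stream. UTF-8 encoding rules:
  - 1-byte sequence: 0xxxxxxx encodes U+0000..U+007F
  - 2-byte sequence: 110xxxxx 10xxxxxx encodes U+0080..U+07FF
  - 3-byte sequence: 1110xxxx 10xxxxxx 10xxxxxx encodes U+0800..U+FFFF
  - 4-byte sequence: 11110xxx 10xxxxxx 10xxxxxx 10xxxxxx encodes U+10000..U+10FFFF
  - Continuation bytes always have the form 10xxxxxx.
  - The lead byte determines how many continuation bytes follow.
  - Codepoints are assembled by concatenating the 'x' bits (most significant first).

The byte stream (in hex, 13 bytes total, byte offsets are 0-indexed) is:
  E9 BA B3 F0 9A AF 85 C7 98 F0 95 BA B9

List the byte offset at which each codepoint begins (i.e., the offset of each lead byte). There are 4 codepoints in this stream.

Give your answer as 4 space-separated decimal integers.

Byte[0]=E9: 3-byte lead, need 2 cont bytes. acc=0x9
Byte[1]=BA: continuation. acc=(acc<<6)|0x3A=0x27A
Byte[2]=B3: continuation. acc=(acc<<6)|0x33=0x9EB3
Completed: cp=U+9EB3 (starts at byte 0)
Byte[3]=F0: 4-byte lead, need 3 cont bytes. acc=0x0
Byte[4]=9A: continuation. acc=(acc<<6)|0x1A=0x1A
Byte[5]=AF: continuation. acc=(acc<<6)|0x2F=0x6AF
Byte[6]=85: continuation. acc=(acc<<6)|0x05=0x1ABC5
Completed: cp=U+1ABC5 (starts at byte 3)
Byte[7]=C7: 2-byte lead, need 1 cont bytes. acc=0x7
Byte[8]=98: continuation. acc=(acc<<6)|0x18=0x1D8
Completed: cp=U+01D8 (starts at byte 7)
Byte[9]=F0: 4-byte lead, need 3 cont bytes. acc=0x0
Byte[10]=95: continuation. acc=(acc<<6)|0x15=0x15
Byte[11]=BA: continuation. acc=(acc<<6)|0x3A=0x57A
Byte[12]=B9: continuation. acc=(acc<<6)|0x39=0x15EB9
Completed: cp=U+15EB9 (starts at byte 9)

Answer: 0 3 7 9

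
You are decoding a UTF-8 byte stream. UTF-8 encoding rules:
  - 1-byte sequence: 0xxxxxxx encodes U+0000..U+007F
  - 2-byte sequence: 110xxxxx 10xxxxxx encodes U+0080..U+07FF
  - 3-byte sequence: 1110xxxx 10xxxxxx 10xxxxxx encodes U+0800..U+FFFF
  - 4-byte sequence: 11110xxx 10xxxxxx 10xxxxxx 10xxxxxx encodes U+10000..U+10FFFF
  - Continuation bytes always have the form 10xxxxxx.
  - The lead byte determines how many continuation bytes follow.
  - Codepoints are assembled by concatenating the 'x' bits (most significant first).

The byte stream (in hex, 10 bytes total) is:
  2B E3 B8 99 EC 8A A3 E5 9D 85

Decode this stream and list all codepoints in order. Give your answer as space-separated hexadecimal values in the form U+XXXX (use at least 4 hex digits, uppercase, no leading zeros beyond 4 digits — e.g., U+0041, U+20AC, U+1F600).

Answer: U+002B U+3E19 U+C2A3 U+5745

Derivation:
Byte[0]=2B: 1-byte ASCII. cp=U+002B
Byte[1]=E3: 3-byte lead, need 2 cont bytes. acc=0x3
Byte[2]=B8: continuation. acc=(acc<<6)|0x38=0xF8
Byte[3]=99: continuation. acc=(acc<<6)|0x19=0x3E19
Completed: cp=U+3E19 (starts at byte 1)
Byte[4]=EC: 3-byte lead, need 2 cont bytes. acc=0xC
Byte[5]=8A: continuation. acc=(acc<<6)|0x0A=0x30A
Byte[6]=A3: continuation. acc=(acc<<6)|0x23=0xC2A3
Completed: cp=U+C2A3 (starts at byte 4)
Byte[7]=E5: 3-byte lead, need 2 cont bytes. acc=0x5
Byte[8]=9D: continuation. acc=(acc<<6)|0x1D=0x15D
Byte[9]=85: continuation. acc=(acc<<6)|0x05=0x5745
Completed: cp=U+5745 (starts at byte 7)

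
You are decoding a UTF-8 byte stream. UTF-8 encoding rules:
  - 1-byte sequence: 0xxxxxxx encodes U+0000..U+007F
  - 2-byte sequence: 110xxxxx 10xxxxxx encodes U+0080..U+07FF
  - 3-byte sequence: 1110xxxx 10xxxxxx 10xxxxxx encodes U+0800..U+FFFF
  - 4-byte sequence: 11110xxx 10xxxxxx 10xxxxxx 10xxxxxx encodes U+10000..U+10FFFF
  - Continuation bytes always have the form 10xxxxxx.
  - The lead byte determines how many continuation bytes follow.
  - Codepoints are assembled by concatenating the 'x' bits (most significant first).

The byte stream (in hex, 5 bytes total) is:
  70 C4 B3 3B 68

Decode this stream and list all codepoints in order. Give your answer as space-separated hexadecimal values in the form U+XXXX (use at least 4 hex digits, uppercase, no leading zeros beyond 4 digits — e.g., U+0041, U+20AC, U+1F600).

Answer: U+0070 U+0133 U+003B U+0068

Derivation:
Byte[0]=70: 1-byte ASCII. cp=U+0070
Byte[1]=C4: 2-byte lead, need 1 cont bytes. acc=0x4
Byte[2]=B3: continuation. acc=(acc<<6)|0x33=0x133
Completed: cp=U+0133 (starts at byte 1)
Byte[3]=3B: 1-byte ASCII. cp=U+003B
Byte[4]=68: 1-byte ASCII. cp=U+0068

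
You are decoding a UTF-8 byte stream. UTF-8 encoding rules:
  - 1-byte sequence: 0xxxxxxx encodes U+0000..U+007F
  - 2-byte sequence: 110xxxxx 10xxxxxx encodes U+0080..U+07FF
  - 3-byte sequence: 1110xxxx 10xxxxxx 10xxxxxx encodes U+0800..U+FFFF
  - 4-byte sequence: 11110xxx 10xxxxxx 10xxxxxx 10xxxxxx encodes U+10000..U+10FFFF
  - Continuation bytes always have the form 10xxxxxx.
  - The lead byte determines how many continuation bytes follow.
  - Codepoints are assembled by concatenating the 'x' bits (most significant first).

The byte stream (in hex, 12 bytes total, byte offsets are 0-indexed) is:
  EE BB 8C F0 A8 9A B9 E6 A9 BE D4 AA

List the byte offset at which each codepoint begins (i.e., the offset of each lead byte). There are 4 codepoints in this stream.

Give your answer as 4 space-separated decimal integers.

Answer: 0 3 7 10

Derivation:
Byte[0]=EE: 3-byte lead, need 2 cont bytes. acc=0xE
Byte[1]=BB: continuation. acc=(acc<<6)|0x3B=0x3BB
Byte[2]=8C: continuation. acc=(acc<<6)|0x0C=0xEECC
Completed: cp=U+EECC (starts at byte 0)
Byte[3]=F0: 4-byte lead, need 3 cont bytes. acc=0x0
Byte[4]=A8: continuation. acc=(acc<<6)|0x28=0x28
Byte[5]=9A: continuation. acc=(acc<<6)|0x1A=0xA1A
Byte[6]=B9: continuation. acc=(acc<<6)|0x39=0x286B9
Completed: cp=U+286B9 (starts at byte 3)
Byte[7]=E6: 3-byte lead, need 2 cont bytes. acc=0x6
Byte[8]=A9: continuation. acc=(acc<<6)|0x29=0x1A9
Byte[9]=BE: continuation. acc=(acc<<6)|0x3E=0x6A7E
Completed: cp=U+6A7E (starts at byte 7)
Byte[10]=D4: 2-byte lead, need 1 cont bytes. acc=0x14
Byte[11]=AA: continuation. acc=(acc<<6)|0x2A=0x52A
Completed: cp=U+052A (starts at byte 10)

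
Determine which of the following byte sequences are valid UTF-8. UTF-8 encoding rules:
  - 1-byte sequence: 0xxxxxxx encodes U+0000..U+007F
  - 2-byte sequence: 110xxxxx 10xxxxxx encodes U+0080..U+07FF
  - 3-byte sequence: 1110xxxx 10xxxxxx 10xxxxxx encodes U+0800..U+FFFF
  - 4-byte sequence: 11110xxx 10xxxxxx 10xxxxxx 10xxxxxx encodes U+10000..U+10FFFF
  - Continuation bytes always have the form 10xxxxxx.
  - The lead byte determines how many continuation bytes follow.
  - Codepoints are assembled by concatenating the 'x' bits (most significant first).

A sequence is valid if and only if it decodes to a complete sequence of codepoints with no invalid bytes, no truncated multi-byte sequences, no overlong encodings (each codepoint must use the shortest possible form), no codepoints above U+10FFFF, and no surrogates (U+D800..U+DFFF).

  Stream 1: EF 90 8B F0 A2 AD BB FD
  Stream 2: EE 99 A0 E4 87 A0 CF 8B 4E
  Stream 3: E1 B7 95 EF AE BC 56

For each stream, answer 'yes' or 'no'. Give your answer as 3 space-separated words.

Stream 1: error at byte offset 7. INVALID
Stream 2: decodes cleanly. VALID
Stream 3: decodes cleanly. VALID

Answer: no yes yes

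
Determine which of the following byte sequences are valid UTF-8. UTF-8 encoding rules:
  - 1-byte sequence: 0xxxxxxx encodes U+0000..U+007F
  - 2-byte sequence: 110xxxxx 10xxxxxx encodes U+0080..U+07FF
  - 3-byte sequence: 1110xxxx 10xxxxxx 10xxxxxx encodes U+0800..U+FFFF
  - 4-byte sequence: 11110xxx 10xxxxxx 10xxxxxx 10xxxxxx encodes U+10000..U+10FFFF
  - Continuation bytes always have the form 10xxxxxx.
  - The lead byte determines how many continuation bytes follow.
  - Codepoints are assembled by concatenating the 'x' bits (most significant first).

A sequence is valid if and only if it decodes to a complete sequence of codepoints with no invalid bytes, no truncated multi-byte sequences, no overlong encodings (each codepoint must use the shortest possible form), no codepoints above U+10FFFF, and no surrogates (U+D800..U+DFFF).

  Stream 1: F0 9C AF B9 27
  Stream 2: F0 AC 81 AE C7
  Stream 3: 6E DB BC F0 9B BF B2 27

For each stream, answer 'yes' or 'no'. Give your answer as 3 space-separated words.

Stream 1: decodes cleanly. VALID
Stream 2: error at byte offset 5. INVALID
Stream 3: decodes cleanly. VALID

Answer: yes no yes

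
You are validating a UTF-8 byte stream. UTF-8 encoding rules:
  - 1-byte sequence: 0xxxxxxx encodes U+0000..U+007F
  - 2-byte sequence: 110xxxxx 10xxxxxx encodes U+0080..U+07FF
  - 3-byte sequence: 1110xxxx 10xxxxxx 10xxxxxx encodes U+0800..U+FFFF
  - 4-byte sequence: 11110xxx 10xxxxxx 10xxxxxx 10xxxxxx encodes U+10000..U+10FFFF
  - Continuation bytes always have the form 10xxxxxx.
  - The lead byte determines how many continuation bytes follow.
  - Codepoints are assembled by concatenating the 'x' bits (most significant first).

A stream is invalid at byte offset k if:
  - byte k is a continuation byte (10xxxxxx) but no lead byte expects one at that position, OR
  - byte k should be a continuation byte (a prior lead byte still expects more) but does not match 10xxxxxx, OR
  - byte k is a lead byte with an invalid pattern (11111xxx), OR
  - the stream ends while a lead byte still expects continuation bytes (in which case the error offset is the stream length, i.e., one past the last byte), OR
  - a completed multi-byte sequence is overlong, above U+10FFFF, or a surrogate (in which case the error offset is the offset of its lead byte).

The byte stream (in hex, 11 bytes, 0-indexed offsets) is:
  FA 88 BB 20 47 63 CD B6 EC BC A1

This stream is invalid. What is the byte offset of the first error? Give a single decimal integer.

Answer: 0

Derivation:
Byte[0]=FA: INVALID lead byte (not 0xxx/110x/1110/11110)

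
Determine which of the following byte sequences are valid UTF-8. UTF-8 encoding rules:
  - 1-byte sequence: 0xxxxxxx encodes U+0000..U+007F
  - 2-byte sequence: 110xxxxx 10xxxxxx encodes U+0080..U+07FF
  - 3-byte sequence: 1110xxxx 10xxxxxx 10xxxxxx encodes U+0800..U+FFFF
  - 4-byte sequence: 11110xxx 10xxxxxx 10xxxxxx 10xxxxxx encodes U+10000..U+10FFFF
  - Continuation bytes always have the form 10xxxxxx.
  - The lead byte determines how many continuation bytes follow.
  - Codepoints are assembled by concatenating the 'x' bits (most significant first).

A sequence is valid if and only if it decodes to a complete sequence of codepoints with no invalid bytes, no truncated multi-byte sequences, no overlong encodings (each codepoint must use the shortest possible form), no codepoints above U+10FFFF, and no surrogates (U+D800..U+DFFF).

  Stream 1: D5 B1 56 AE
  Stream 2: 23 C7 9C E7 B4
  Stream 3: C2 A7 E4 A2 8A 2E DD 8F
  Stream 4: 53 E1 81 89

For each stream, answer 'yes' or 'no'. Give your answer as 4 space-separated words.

Stream 1: error at byte offset 3. INVALID
Stream 2: error at byte offset 5. INVALID
Stream 3: decodes cleanly. VALID
Stream 4: decodes cleanly. VALID

Answer: no no yes yes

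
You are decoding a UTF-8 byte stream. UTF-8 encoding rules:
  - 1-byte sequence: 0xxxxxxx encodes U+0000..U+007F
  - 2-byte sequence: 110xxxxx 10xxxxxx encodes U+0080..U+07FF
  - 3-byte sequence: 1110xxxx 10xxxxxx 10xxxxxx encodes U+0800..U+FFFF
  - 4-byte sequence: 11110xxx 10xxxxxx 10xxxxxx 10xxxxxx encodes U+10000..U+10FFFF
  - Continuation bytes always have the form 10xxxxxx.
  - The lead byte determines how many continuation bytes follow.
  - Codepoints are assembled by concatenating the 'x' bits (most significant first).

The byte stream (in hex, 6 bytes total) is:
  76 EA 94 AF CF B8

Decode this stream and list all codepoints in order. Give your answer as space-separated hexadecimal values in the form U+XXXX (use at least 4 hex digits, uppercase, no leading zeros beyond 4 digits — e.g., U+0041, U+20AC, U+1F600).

Answer: U+0076 U+A52F U+03F8

Derivation:
Byte[0]=76: 1-byte ASCII. cp=U+0076
Byte[1]=EA: 3-byte lead, need 2 cont bytes. acc=0xA
Byte[2]=94: continuation. acc=(acc<<6)|0x14=0x294
Byte[3]=AF: continuation. acc=(acc<<6)|0x2F=0xA52F
Completed: cp=U+A52F (starts at byte 1)
Byte[4]=CF: 2-byte lead, need 1 cont bytes. acc=0xF
Byte[5]=B8: continuation. acc=(acc<<6)|0x38=0x3F8
Completed: cp=U+03F8 (starts at byte 4)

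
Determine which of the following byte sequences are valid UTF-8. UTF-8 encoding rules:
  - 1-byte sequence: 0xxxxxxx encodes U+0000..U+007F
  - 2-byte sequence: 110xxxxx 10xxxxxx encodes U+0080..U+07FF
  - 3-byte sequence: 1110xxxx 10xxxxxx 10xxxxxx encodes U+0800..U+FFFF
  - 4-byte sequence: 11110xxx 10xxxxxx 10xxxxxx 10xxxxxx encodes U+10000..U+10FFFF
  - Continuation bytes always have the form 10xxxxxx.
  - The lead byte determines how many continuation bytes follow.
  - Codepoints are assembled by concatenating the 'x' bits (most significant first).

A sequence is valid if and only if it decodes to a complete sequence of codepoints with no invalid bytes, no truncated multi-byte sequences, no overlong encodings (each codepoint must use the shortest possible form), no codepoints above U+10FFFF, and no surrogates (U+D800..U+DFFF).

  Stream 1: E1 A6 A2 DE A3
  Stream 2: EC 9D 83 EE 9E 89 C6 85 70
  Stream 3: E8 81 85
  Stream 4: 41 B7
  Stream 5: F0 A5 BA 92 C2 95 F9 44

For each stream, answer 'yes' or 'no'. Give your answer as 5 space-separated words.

Answer: yes yes yes no no

Derivation:
Stream 1: decodes cleanly. VALID
Stream 2: decodes cleanly. VALID
Stream 3: decodes cleanly. VALID
Stream 4: error at byte offset 1. INVALID
Stream 5: error at byte offset 6. INVALID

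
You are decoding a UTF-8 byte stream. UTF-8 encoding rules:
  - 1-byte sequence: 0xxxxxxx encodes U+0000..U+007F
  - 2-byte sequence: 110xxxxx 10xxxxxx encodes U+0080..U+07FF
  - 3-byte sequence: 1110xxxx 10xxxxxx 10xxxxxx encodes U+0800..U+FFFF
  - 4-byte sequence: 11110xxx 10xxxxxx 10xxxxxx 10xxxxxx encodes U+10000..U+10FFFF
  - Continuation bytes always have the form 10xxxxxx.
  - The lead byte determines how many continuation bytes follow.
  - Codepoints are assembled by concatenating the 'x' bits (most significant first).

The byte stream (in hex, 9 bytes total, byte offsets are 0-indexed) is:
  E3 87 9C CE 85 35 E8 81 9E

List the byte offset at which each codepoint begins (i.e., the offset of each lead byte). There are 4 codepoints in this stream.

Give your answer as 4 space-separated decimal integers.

Byte[0]=E3: 3-byte lead, need 2 cont bytes. acc=0x3
Byte[1]=87: continuation. acc=(acc<<6)|0x07=0xC7
Byte[2]=9C: continuation. acc=(acc<<6)|0x1C=0x31DC
Completed: cp=U+31DC (starts at byte 0)
Byte[3]=CE: 2-byte lead, need 1 cont bytes. acc=0xE
Byte[4]=85: continuation. acc=(acc<<6)|0x05=0x385
Completed: cp=U+0385 (starts at byte 3)
Byte[5]=35: 1-byte ASCII. cp=U+0035
Byte[6]=E8: 3-byte lead, need 2 cont bytes. acc=0x8
Byte[7]=81: continuation. acc=(acc<<6)|0x01=0x201
Byte[8]=9E: continuation. acc=(acc<<6)|0x1E=0x805E
Completed: cp=U+805E (starts at byte 6)

Answer: 0 3 5 6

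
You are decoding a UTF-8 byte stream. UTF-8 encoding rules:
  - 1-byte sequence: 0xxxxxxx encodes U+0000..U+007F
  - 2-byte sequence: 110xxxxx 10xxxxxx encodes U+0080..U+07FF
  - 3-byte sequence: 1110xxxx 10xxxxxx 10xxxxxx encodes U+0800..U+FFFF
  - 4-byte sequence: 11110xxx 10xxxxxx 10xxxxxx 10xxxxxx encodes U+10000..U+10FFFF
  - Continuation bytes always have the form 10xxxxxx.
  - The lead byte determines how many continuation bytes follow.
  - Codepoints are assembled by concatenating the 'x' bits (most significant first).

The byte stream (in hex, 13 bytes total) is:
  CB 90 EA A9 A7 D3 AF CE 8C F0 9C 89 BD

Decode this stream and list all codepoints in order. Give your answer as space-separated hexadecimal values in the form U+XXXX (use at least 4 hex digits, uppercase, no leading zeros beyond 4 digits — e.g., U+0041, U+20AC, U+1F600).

Answer: U+02D0 U+AA67 U+04EF U+038C U+1C27D

Derivation:
Byte[0]=CB: 2-byte lead, need 1 cont bytes. acc=0xB
Byte[1]=90: continuation. acc=(acc<<6)|0x10=0x2D0
Completed: cp=U+02D0 (starts at byte 0)
Byte[2]=EA: 3-byte lead, need 2 cont bytes. acc=0xA
Byte[3]=A9: continuation. acc=(acc<<6)|0x29=0x2A9
Byte[4]=A7: continuation. acc=(acc<<6)|0x27=0xAA67
Completed: cp=U+AA67 (starts at byte 2)
Byte[5]=D3: 2-byte lead, need 1 cont bytes. acc=0x13
Byte[6]=AF: continuation. acc=(acc<<6)|0x2F=0x4EF
Completed: cp=U+04EF (starts at byte 5)
Byte[7]=CE: 2-byte lead, need 1 cont bytes. acc=0xE
Byte[8]=8C: continuation. acc=(acc<<6)|0x0C=0x38C
Completed: cp=U+038C (starts at byte 7)
Byte[9]=F0: 4-byte lead, need 3 cont bytes. acc=0x0
Byte[10]=9C: continuation. acc=(acc<<6)|0x1C=0x1C
Byte[11]=89: continuation. acc=(acc<<6)|0x09=0x709
Byte[12]=BD: continuation. acc=(acc<<6)|0x3D=0x1C27D
Completed: cp=U+1C27D (starts at byte 9)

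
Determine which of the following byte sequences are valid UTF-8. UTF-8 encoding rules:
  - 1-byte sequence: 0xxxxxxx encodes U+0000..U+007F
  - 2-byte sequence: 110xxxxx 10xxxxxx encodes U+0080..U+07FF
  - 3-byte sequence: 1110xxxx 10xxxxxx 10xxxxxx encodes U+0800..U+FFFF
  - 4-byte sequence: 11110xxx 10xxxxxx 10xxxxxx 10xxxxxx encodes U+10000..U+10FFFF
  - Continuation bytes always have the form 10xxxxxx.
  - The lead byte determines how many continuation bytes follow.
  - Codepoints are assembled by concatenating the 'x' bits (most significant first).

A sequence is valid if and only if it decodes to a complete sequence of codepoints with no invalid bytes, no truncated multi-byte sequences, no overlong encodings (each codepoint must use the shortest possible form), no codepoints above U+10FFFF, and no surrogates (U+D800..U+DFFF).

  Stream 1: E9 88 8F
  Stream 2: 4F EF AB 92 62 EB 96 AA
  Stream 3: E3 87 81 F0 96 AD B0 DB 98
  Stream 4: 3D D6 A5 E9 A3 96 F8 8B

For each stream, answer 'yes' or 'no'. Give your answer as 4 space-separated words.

Answer: yes yes yes no

Derivation:
Stream 1: decodes cleanly. VALID
Stream 2: decodes cleanly. VALID
Stream 3: decodes cleanly. VALID
Stream 4: error at byte offset 6. INVALID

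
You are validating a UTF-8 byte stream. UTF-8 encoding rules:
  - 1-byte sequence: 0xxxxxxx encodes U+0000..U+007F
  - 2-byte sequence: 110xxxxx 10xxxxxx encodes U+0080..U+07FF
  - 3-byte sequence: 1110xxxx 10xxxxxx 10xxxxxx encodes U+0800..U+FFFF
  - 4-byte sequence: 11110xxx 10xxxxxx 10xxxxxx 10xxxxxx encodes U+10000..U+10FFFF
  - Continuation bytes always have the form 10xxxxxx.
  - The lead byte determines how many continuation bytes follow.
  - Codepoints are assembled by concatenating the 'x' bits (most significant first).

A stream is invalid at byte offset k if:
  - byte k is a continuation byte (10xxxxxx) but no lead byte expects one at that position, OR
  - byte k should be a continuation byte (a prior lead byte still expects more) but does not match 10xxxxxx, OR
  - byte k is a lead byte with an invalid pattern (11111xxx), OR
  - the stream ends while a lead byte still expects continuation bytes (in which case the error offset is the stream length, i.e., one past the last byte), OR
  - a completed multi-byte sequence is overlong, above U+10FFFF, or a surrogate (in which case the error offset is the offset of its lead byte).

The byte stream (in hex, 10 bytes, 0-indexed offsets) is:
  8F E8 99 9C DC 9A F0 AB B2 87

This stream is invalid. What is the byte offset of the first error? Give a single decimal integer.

Byte[0]=8F: INVALID lead byte (not 0xxx/110x/1110/11110)

Answer: 0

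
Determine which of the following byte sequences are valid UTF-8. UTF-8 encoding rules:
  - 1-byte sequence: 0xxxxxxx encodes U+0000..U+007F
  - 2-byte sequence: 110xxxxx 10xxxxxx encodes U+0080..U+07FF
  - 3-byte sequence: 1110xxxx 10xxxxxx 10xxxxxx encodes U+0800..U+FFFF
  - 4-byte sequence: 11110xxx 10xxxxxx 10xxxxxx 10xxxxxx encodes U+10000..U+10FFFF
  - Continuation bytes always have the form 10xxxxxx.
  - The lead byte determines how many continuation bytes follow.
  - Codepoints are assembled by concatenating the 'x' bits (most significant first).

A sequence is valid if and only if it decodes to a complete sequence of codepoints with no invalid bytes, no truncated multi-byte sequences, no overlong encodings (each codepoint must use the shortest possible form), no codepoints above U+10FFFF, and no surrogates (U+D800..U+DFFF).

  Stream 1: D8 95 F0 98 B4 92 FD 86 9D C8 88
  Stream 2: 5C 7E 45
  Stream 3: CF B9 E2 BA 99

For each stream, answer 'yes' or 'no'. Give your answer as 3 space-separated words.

Stream 1: error at byte offset 6. INVALID
Stream 2: decodes cleanly. VALID
Stream 3: decodes cleanly. VALID

Answer: no yes yes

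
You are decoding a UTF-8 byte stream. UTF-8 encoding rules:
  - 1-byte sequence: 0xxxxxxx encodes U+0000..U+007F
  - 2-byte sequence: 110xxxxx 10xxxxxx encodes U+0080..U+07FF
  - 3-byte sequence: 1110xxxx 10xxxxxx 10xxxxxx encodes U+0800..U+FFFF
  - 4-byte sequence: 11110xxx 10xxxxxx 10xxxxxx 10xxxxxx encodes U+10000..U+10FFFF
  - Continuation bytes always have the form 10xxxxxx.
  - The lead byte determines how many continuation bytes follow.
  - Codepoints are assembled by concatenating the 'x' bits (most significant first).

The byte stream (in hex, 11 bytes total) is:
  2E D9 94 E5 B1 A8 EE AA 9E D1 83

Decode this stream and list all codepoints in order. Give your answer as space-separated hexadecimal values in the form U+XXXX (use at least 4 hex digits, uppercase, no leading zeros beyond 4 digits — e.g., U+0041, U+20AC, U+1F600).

Answer: U+002E U+0654 U+5C68 U+EA9E U+0443

Derivation:
Byte[0]=2E: 1-byte ASCII. cp=U+002E
Byte[1]=D9: 2-byte lead, need 1 cont bytes. acc=0x19
Byte[2]=94: continuation. acc=(acc<<6)|0x14=0x654
Completed: cp=U+0654 (starts at byte 1)
Byte[3]=E5: 3-byte lead, need 2 cont bytes. acc=0x5
Byte[4]=B1: continuation. acc=(acc<<6)|0x31=0x171
Byte[5]=A8: continuation. acc=(acc<<6)|0x28=0x5C68
Completed: cp=U+5C68 (starts at byte 3)
Byte[6]=EE: 3-byte lead, need 2 cont bytes. acc=0xE
Byte[7]=AA: continuation. acc=(acc<<6)|0x2A=0x3AA
Byte[8]=9E: continuation. acc=(acc<<6)|0x1E=0xEA9E
Completed: cp=U+EA9E (starts at byte 6)
Byte[9]=D1: 2-byte lead, need 1 cont bytes. acc=0x11
Byte[10]=83: continuation. acc=(acc<<6)|0x03=0x443
Completed: cp=U+0443 (starts at byte 9)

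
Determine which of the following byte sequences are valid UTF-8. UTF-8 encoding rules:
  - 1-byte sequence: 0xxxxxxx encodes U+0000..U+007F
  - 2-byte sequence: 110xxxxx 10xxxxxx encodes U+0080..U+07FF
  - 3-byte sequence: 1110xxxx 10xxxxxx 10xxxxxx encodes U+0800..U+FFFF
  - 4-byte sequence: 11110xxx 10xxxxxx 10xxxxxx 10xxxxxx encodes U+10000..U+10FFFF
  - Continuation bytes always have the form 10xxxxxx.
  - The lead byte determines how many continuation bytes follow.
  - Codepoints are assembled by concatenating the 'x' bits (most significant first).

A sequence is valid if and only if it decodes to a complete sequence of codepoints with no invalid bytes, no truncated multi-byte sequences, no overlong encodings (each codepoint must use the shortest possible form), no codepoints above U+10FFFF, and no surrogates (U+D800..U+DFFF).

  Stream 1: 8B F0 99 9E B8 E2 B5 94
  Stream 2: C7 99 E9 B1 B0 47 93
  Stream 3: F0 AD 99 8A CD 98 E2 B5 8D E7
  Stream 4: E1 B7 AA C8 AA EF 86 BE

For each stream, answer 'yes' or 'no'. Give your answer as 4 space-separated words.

Answer: no no no yes

Derivation:
Stream 1: error at byte offset 0. INVALID
Stream 2: error at byte offset 6. INVALID
Stream 3: error at byte offset 10. INVALID
Stream 4: decodes cleanly. VALID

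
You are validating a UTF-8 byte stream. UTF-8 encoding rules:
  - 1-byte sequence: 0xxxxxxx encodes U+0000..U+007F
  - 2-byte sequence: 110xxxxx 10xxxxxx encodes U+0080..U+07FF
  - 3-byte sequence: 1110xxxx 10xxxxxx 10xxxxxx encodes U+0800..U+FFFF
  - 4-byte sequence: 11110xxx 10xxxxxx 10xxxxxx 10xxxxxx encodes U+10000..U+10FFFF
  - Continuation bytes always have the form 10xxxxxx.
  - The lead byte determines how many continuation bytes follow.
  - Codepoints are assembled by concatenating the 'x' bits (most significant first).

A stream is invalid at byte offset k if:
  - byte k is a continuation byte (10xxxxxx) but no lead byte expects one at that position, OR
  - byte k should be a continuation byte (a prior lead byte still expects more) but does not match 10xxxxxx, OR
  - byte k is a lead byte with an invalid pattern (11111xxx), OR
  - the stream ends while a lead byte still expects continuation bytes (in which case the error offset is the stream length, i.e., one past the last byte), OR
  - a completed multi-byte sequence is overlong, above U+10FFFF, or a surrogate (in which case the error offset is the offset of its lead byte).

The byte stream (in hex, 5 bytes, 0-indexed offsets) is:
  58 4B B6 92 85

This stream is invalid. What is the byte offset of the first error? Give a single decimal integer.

Byte[0]=58: 1-byte ASCII. cp=U+0058
Byte[1]=4B: 1-byte ASCII. cp=U+004B
Byte[2]=B6: INVALID lead byte (not 0xxx/110x/1110/11110)

Answer: 2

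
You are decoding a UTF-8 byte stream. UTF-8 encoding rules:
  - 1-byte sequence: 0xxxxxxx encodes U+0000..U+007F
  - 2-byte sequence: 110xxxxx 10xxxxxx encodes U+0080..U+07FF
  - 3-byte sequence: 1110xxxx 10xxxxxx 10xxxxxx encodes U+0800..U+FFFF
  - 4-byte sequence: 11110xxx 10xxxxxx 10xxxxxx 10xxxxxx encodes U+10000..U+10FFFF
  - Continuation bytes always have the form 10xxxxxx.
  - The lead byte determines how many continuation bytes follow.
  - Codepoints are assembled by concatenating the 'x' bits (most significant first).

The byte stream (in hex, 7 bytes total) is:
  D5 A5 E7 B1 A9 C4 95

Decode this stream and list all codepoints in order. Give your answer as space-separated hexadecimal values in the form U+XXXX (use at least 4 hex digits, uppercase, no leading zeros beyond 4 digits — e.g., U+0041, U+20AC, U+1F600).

Answer: U+0565 U+7C69 U+0115

Derivation:
Byte[0]=D5: 2-byte lead, need 1 cont bytes. acc=0x15
Byte[1]=A5: continuation. acc=(acc<<6)|0x25=0x565
Completed: cp=U+0565 (starts at byte 0)
Byte[2]=E7: 3-byte lead, need 2 cont bytes. acc=0x7
Byte[3]=B1: continuation. acc=(acc<<6)|0x31=0x1F1
Byte[4]=A9: continuation. acc=(acc<<6)|0x29=0x7C69
Completed: cp=U+7C69 (starts at byte 2)
Byte[5]=C4: 2-byte lead, need 1 cont bytes. acc=0x4
Byte[6]=95: continuation. acc=(acc<<6)|0x15=0x115
Completed: cp=U+0115 (starts at byte 5)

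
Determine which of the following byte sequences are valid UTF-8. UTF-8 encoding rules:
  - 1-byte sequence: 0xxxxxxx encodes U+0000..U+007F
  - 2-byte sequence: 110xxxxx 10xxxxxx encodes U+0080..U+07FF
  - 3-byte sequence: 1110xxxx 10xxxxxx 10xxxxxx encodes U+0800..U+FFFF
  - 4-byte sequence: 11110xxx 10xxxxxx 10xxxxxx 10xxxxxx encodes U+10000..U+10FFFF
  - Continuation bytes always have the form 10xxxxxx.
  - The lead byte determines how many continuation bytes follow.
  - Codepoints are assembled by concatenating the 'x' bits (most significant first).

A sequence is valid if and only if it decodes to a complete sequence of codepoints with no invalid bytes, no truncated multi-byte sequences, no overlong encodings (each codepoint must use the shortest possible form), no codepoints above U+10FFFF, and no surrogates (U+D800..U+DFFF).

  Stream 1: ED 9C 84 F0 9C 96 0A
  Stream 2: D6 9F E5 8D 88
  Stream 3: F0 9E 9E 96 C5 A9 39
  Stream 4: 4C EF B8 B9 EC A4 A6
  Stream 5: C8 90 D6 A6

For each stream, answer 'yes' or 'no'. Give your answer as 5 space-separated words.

Stream 1: error at byte offset 6. INVALID
Stream 2: decodes cleanly. VALID
Stream 3: decodes cleanly. VALID
Stream 4: decodes cleanly. VALID
Stream 5: decodes cleanly. VALID

Answer: no yes yes yes yes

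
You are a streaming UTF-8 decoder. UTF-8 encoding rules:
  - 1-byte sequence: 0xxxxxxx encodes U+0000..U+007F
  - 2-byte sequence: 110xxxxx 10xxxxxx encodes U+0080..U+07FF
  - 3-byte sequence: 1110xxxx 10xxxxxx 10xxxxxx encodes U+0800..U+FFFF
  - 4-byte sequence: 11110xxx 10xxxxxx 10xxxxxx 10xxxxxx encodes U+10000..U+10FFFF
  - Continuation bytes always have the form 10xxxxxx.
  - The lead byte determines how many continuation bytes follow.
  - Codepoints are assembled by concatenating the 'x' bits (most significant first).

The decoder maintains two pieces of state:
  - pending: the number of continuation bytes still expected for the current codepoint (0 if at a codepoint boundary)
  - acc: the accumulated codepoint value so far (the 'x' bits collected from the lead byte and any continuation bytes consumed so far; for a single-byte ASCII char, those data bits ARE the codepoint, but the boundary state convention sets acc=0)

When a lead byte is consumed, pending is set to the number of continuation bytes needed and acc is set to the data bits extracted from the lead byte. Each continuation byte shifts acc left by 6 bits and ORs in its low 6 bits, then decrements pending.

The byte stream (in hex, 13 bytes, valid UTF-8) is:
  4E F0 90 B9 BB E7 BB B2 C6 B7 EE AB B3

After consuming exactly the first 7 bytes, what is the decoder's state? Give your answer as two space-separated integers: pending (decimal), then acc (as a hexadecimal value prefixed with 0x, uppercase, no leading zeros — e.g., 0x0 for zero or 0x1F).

Byte[0]=4E: 1-byte. pending=0, acc=0x0
Byte[1]=F0: 4-byte lead. pending=3, acc=0x0
Byte[2]=90: continuation. acc=(acc<<6)|0x10=0x10, pending=2
Byte[3]=B9: continuation. acc=(acc<<6)|0x39=0x439, pending=1
Byte[4]=BB: continuation. acc=(acc<<6)|0x3B=0x10E7B, pending=0
Byte[5]=E7: 3-byte lead. pending=2, acc=0x7
Byte[6]=BB: continuation. acc=(acc<<6)|0x3B=0x1FB, pending=1

Answer: 1 0x1FB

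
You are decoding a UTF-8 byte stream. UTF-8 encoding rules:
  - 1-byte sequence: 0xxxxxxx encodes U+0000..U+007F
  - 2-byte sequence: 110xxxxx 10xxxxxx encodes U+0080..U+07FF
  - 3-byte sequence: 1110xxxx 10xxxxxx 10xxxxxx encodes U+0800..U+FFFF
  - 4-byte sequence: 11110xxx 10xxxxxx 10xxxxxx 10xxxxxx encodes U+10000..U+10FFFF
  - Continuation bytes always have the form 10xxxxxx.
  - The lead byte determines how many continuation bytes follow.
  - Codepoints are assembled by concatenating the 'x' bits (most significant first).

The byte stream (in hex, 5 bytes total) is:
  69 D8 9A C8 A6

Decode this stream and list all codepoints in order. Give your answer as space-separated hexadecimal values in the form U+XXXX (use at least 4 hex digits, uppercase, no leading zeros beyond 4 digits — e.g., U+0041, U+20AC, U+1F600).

Answer: U+0069 U+061A U+0226

Derivation:
Byte[0]=69: 1-byte ASCII. cp=U+0069
Byte[1]=D8: 2-byte lead, need 1 cont bytes. acc=0x18
Byte[2]=9A: continuation. acc=(acc<<6)|0x1A=0x61A
Completed: cp=U+061A (starts at byte 1)
Byte[3]=C8: 2-byte lead, need 1 cont bytes. acc=0x8
Byte[4]=A6: continuation. acc=(acc<<6)|0x26=0x226
Completed: cp=U+0226 (starts at byte 3)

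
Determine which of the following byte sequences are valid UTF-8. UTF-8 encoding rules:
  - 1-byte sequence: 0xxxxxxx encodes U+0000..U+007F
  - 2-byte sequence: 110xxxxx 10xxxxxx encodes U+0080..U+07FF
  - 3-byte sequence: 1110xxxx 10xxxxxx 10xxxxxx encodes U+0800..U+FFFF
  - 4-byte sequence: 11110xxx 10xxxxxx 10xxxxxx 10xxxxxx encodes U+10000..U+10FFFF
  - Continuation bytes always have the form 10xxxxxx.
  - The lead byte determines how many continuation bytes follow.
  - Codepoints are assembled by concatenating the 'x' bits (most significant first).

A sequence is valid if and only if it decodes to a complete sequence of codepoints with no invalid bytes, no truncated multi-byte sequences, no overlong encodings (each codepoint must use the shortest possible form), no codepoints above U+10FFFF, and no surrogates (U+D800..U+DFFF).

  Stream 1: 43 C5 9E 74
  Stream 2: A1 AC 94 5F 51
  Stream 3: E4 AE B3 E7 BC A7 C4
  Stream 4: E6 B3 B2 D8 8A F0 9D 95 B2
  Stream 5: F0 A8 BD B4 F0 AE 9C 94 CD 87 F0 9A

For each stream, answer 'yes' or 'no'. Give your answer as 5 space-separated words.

Stream 1: decodes cleanly. VALID
Stream 2: error at byte offset 0. INVALID
Stream 3: error at byte offset 7. INVALID
Stream 4: decodes cleanly. VALID
Stream 5: error at byte offset 12. INVALID

Answer: yes no no yes no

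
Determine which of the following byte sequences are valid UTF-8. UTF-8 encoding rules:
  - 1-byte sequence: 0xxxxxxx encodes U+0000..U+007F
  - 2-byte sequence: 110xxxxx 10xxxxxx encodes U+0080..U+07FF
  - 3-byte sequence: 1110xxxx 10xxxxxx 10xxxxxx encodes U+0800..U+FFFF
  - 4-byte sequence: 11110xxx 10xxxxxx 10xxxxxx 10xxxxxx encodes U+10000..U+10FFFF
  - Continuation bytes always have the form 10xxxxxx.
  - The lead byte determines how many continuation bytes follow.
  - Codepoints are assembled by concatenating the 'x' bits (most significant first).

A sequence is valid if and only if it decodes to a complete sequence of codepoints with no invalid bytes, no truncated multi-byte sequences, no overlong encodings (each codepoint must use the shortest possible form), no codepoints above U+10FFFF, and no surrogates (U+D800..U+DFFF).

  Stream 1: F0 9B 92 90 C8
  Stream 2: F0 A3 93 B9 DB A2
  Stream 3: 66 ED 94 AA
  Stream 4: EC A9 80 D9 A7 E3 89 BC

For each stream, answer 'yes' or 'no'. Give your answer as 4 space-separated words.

Answer: no yes yes yes

Derivation:
Stream 1: error at byte offset 5. INVALID
Stream 2: decodes cleanly. VALID
Stream 3: decodes cleanly. VALID
Stream 4: decodes cleanly. VALID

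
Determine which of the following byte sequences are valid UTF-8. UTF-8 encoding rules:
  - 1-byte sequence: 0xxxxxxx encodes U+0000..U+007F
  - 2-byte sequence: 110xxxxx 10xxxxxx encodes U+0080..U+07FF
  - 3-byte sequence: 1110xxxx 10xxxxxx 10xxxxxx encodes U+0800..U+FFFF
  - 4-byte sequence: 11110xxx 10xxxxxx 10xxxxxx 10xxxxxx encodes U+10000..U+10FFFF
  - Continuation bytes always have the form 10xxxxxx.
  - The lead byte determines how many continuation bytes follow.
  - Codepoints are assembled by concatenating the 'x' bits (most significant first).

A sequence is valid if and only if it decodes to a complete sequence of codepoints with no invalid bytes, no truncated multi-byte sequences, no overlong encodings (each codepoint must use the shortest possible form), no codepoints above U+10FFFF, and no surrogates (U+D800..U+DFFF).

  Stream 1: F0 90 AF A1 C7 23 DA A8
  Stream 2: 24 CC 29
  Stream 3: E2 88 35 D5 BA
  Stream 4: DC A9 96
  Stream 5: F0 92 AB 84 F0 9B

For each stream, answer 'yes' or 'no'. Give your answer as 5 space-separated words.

Stream 1: error at byte offset 5. INVALID
Stream 2: error at byte offset 2. INVALID
Stream 3: error at byte offset 2. INVALID
Stream 4: error at byte offset 2. INVALID
Stream 5: error at byte offset 6. INVALID

Answer: no no no no no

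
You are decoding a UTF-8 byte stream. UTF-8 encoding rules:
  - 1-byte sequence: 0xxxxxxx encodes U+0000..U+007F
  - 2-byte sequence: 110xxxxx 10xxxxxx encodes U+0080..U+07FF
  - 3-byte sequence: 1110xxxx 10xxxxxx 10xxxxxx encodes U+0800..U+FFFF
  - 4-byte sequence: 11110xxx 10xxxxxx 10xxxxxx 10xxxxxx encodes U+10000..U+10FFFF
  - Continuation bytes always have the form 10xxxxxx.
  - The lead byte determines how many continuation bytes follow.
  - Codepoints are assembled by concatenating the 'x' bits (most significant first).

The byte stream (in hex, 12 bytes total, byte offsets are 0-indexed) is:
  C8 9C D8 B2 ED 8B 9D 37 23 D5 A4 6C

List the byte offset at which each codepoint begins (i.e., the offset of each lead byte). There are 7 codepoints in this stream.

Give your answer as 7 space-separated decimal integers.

Answer: 0 2 4 7 8 9 11

Derivation:
Byte[0]=C8: 2-byte lead, need 1 cont bytes. acc=0x8
Byte[1]=9C: continuation. acc=(acc<<6)|0x1C=0x21C
Completed: cp=U+021C (starts at byte 0)
Byte[2]=D8: 2-byte lead, need 1 cont bytes. acc=0x18
Byte[3]=B2: continuation. acc=(acc<<6)|0x32=0x632
Completed: cp=U+0632 (starts at byte 2)
Byte[4]=ED: 3-byte lead, need 2 cont bytes. acc=0xD
Byte[5]=8B: continuation. acc=(acc<<6)|0x0B=0x34B
Byte[6]=9D: continuation. acc=(acc<<6)|0x1D=0xD2DD
Completed: cp=U+D2DD (starts at byte 4)
Byte[7]=37: 1-byte ASCII. cp=U+0037
Byte[8]=23: 1-byte ASCII. cp=U+0023
Byte[9]=D5: 2-byte lead, need 1 cont bytes. acc=0x15
Byte[10]=A4: continuation. acc=(acc<<6)|0x24=0x564
Completed: cp=U+0564 (starts at byte 9)
Byte[11]=6C: 1-byte ASCII. cp=U+006C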